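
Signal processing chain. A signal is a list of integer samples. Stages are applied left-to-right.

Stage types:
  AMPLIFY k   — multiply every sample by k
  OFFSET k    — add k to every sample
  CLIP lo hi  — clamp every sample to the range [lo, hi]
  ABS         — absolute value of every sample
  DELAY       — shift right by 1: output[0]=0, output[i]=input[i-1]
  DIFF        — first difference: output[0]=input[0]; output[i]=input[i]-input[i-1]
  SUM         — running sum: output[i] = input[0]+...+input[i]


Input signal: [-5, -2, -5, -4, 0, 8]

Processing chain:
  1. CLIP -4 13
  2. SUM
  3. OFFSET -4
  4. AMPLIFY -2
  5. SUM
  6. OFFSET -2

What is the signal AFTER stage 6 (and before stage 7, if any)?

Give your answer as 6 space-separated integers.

Answer: 14 34 62 98 134 154

Derivation:
Input: [-5, -2, -5, -4, 0, 8]
Stage 1 (CLIP -4 13): clip(-5,-4,13)=-4, clip(-2,-4,13)=-2, clip(-5,-4,13)=-4, clip(-4,-4,13)=-4, clip(0,-4,13)=0, clip(8,-4,13)=8 -> [-4, -2, -4, -4, 0, 8]
Stage 2 (SUM): sum[0..0]=-4, sum[0..1]=-6, sum[0..2]=-10, sum[0..3]=-14, sum[0..4]=-14, sum[0..5]=-6 -> [-4, -6, -10, -14, -14, -6]
Stage 3 (OFFSET -4): -4+-4=-8, -6+-4=-10, -10+-4=-14, -14+-4=-18, -14+-4=-18, -6+-4=-10 -> [-8, -10, -14, -18, -18, -10]
Stage 4 (AMPLIFY -2): -8*-2=16, -10*-2=20, -14*-2=28, -18*-2=36, -18*-2=36, -10*-2=20 -> [16, 20, 28, 36, 36, 20]
Stage 5 (SUM): sum[0..0]=16, sum[0..1]=36, sum[0..2]=64, sum[0..3]=100, sum[0..4]=136, sum[0..5]=156 -> [16, 36, 64, 100, 136, 156]
Stage 6 (OFFSET -2): 16+-2=14, 36+-2=34, 64+-2=62, 100+-2=98, 136+-2=134, 156+-2=154 -> [14, 34, 62, 98, 134, 154]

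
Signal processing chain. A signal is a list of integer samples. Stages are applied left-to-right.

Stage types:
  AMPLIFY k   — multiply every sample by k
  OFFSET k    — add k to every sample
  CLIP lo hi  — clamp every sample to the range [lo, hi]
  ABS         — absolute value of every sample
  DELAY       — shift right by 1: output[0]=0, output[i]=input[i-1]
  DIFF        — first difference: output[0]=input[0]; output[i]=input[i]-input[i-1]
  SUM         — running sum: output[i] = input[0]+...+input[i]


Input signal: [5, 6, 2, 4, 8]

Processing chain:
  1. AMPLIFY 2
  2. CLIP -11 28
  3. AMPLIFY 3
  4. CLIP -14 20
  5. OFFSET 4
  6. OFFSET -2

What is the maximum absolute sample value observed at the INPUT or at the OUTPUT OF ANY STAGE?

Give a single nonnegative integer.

Input: [5, 6, 2, 4, 8] (max |s|=8)
Stage 1 (AMPLIFY 2): 5*2=10, 6*2=12, 2*2=4, 4*2=8, 8*2=16 -> [10, 12, 4, 8, 16] (max |s|=16)
Stage 2 (CLIP -11 28): clip(10,-11,28)=10, clip(12,-11,28)=12, clip(4,-11,28)=4, clip(8,-11,28)=8, clip(16,-11,28)=16 -> [10, 12, 4, 8, 16] (max |s|=16)
Stage 3 (AMPLIFY 3): 10*3=30, 12*3=36, 4*3=12, 8*3=24, 16*3=48 -> [30, 36, 12, 24, 48] (max |s|=48)
Stage 4 (CLIP -14 20): clip(30,-14,20)=20, clip(36,-14,20)=20, clip(12,-14,20)=12, clip(24,-14,20)=20, clip(48,-14,20)=20 -> [20, 20, 12, 20, 20] (max |s|=20)
Stage 5 (OFFSET 4): 20+4=24, 20+4=24, 12+4=16, 20+4=24, 20+4=24 -> [24, 24, 16, 24, 24] (max |s|=24)
Stage 6 (OFFSET -2): 24+-2=22, 24+-2=22, 16+-2=14, 24+-2=22, 24+-2=22 -> [22, 22, 14, 22, 22] (max |s|=22)
Overall max amplitude: 48

Answer: 48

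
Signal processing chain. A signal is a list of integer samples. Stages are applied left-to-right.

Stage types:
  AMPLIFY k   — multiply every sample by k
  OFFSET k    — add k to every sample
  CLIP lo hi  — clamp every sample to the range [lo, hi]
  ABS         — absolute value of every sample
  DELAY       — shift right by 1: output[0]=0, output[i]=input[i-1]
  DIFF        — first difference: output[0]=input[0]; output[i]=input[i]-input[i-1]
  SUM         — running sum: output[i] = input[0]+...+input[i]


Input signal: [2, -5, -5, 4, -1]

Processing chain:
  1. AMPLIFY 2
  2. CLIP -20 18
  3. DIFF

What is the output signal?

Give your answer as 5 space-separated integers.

Answer: 4 -14 0 18 -10

Derivation:
Input: [2, -5, -5, 4, -1]
Stage 1 (AMPLIFY 2): 2*2=4, -5*2=-10, -5*2=-10, 4*2=8, -1*2=-2 -> [4, -10, -10, 8, -2]
Stage 2 (CLIP -20 18): clip(4,-20,18)=4, clip(-10,-20,18)=-10, clip(-10,-20,18)=-10, clip(8,-20,18)=8, clip(-2,-20,18)=-2 -> [4, -10, -10, 8, -2]
Stage 3 (DIFF): s[0]=4, -10-4=-14, -10--10=0, 8--10=18, -2-8=-10 -> [4, -14, 0, 18, -10]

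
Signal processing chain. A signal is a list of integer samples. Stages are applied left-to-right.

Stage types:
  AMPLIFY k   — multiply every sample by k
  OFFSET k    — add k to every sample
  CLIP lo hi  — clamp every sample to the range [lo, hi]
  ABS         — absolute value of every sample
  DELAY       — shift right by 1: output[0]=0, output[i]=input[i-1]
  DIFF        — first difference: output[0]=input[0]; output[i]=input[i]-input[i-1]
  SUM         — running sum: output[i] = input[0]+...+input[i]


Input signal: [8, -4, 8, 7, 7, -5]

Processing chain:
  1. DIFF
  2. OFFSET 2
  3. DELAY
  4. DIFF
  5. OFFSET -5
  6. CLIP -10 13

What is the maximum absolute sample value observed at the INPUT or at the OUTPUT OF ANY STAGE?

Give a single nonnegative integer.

Answer: 25

Derivation:
Input: [8, -4, 8, 7, 7, -5] (max |s|=8)
Stage 1 (DIFF): s[0]=8, -4-8=-12, 8--4=12, 7-8=-1, 7-7=0, -5-7=-12 -> [8, -12, 12, -1, 0, -12] (max |s|=12)
Stage 2 (OFFSET 2): 8+2=10, -12+2=-10, 12+2=14, -1+2=1, 0+2=2, -12+2=-10 -> [10, -10, 14, 1, 2, -10] (max |s|=14)
Stage 3 (DELAY): [0, 10, -10, 14, 1, 2] = [0, 10, -10, 14, 1, 2] -> [0, 10, -10, 14, 1, 2] (max |s|=14)
Stage 4 (DIFF): s[0]=0, 10-0=10, -10-10=-20, 14--10=24, 1-14=-13, 2-1=1 -> [0, 10, -20, 24, -13, 1] (max |s|=24)
Stage 5 (OFFSET -5): 0+-5=-5, 10+-5=5, -20+-5=-25, 24+-5=19, -13+-5=-18, 1+-5=-4 -> [-5, 5, -25, 19, -18, -4] (max |s|=25)
Stage 6 (CLIP -10 13): clip(-5,-10,13)=-5, clip(5,-10,13)=5, clip(-25,-10,13)=-10, clip(19,-10,13)=13, clip(-18,-10,13)=-10, clip(-4,-10,13)=-4 -> [-5, 5, -10, 13, -10, -4] (max |s|=13)
Overall max amplitude: 25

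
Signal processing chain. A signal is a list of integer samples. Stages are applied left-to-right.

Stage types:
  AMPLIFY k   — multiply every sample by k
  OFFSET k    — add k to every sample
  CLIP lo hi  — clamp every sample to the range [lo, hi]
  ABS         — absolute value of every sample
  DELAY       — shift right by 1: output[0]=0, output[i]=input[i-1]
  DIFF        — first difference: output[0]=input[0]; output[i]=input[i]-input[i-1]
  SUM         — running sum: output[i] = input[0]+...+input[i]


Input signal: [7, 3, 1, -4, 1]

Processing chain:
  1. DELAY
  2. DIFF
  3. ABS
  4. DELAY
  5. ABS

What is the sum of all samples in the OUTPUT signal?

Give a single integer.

Answer: 13

Derivation:
Input: [7, 3, 1, -4, 1]
Stage 1 (DELAY): [0, 7, 3, 1, -4] = [0, 7, 3, 1, -4] -> [0, 7, 3, 1, -4]
Stage 2 (DIFF): s[0]=0, 7-0=7, 3-7=-4, 1-3=-2, -4-1=-5 -> [0, 7, -4, -2, -5]
Stage 3 (ABS): |0|=0, |7|=7, |-4|=4, |-2|=2, |-5|=5 -> [0, 7, 4, 2, 5]
Stage 4 (DELAY): [0, 0, 7, 4, 2] = [0, 0, 7, 4, 2] -> [0, 0, 7, 4, 2]
Stage 5 (ABS): |0|=0, |0|=0, |7|=7, |4|=4, |2|=2 -> [0, 0, 7, 4, 2]
Output sum: 13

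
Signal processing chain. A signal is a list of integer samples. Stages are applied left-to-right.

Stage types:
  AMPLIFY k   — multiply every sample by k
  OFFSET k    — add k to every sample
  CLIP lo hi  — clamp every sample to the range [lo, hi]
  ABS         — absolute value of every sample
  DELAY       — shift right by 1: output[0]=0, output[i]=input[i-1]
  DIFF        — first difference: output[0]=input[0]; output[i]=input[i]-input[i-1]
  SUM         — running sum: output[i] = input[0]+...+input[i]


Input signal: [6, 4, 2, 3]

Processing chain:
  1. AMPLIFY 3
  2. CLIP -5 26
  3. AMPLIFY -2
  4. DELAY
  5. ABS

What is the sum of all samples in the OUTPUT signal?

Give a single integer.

Input: [6, 4, 2, 3]
Stage 1 (AMPLIFY 3): 6*3=18, 4*3=12, 2*3=6, 3*3=9 -> [18, 12, 6, 9]
Stage 2 (CLIP -5 26): clip(18,-5,26)=18, clip(12,-5,26)=12, clip(6,-5,26)=6, clip(9,-5,26)=9 -> [18, 12, 6, 9]
Stage 3 (AMPLIFY -2): 18*-2=-36, 12*-2=-24, 6*-2=-12, 9*-2=-18 -> [-36, -24, -12, -18]
Stage 4 (DELAY): [0, -36, -24, -12] = [0, -36, -24, -12] -> [0, -36, -24, -12]
Stage 5 (ABS): |0|=0, |-36|=36, |-24|=24, |-12|=12 -> [0, 36, 24, 12]
Output sum: 72

Answer: 72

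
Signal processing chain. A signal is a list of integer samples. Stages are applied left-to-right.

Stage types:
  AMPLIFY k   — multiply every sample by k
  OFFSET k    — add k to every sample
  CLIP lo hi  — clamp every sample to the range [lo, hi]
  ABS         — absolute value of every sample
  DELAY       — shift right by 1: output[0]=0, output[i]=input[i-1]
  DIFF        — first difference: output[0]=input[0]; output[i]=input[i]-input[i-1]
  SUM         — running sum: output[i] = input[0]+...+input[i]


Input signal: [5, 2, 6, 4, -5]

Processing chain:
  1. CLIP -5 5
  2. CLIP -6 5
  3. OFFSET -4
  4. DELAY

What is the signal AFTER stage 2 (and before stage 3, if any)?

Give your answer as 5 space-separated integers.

Input: [5, 2, 6, 4, -5]
Stage 1 (CLIP -5 5): clip(5,-5,5)=5, clip(2,-5,5)=2, clip(6,-5,5)=5, clip(4,-5,5)=4, clip(-5,-5,5)=-5 -> [5, 2, 5, 4, -5]
Stage 2 (CLIP -6 5): clip(5,-6,5)=5, clip(2,-6,5)=2, clip(5,-6,5)=5, clip(4,-6,5)=4, clip(-5,-6,5)=-5 -> [5, 2, 5, 4, -5]

Answer: 5 2 5 4 -5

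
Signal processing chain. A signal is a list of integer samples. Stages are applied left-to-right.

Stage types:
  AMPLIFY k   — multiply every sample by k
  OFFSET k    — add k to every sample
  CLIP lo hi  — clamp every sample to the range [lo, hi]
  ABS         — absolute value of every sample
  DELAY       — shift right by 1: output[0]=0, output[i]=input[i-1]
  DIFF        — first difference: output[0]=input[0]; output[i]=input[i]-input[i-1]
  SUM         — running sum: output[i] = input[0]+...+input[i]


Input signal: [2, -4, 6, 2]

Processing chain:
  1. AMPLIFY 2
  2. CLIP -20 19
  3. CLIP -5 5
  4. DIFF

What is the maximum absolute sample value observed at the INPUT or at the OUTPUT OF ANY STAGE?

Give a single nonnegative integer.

Answer: 12

Derivation:
Input: [2, -4, 6, 2] (max |s|=6)
Stage 1 (AMPLIFY 2): 2*2=4, -4*2=-8, 6*2=12, 2*2=4 -> [4, -8, 12, 4] (max |s|=12)
Stage 2 (CLIP -20 19): clip(4,-20,19)=4, clip(-8,-20,19)=-8, clip(12,-20,19)=12, clip(4,-20,19)=4 -> [4, -8, 12, 4] (max |s|=12)
Stage 3 (CLIP -5 5): clip(4,-5,5)=4, clip(-8,-5,5)=-5, clip(12,-5,5)=5, clip(4,-5,5)=4 -> [4, -5, 5, 4] (max |s|=5)
Stage 4 (DIFF): s[0]=4, -5-4=-9, 5--5=10, 4-5=-1 -> [4, -9, 10, -1] (max |s|=10)
Overall max amplitude: 12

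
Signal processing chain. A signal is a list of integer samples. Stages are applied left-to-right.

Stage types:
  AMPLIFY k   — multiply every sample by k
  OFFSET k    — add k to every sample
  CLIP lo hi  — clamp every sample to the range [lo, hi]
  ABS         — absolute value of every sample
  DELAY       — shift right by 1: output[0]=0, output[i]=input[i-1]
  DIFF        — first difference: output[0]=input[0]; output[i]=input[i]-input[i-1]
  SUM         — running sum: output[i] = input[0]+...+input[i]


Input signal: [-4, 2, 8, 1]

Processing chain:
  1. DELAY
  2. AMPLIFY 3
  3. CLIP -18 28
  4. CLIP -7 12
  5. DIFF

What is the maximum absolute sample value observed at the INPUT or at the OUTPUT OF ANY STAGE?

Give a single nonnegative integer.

Answer: 24

Derivation:
Input: [-4, 2, 8, 1] (max |s|=8)
Stage 1 (DELAY): [0, -4, 2, 8] = [0, -4, 2, 8] -> [0, -4, 2, 8] (max |s|=8)
Stage 2 (AMPLIFY 3): 0*3=0, -4*3=-12, 2*3=6, 8*3=24 -> [0, -12, 6, 24] (max |s|=24)
Stage 3 (CLIP -18 28): clip(0,-18,28)=0, clip(-12,-18,28)=-12, clip(6,-18,28)=6, clip(24,-18,28)=24 -> [0, -12, 6, 24] (max |s|=24)
Stage 4 (CLIP -7 12): clip(0,-7,12)=0, clip(-12,-7,12)=-7, clip(6,-7,12)=6, clip(24,-7,12)=12 -> [0, -7, 6, 12] (max |s|=12)
Stage 5 (DIFF): s[0]=0, -7-0=-7, 6--7=13, 12-6=6 -> [0, -7, 13, 6] (max |s|=13)
Overall max amplitude: 24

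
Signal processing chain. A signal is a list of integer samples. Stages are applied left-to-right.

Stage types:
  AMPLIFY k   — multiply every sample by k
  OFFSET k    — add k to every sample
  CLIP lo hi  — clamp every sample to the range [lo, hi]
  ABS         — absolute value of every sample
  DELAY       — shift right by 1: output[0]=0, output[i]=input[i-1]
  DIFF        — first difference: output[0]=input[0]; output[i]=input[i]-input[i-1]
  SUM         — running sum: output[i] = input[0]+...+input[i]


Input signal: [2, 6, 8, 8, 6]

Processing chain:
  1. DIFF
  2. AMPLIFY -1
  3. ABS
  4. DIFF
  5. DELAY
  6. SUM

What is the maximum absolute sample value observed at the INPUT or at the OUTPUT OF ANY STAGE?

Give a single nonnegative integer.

Input: [2, 6, 8, 8, 6] (max |s|=8)
Stage 1 (DIFF): s[0]=2, 6-2=4, 8-6=2, 8-8=0, 6-8=-2 -> [2, 4, 2, 0, -2] (max |s|=4)
Stage 2 (AMPLIFY -1): 2*-1=-2, 4*-1=-4, 2*-1=-2, 0*-1=0, -2*-1=2 -> [-2, -4, -2, 0, 2] (max |s|=4)
Stage 3 (ABS): |-2|=2, |-4|=4, |-2|=2, |0|=0, |2|=2 -> [2, 4, 2, 0, 2] (max |s|=4)
Stage 4 (DIFF): s[0]=2, 4-2=2, 2-4=-2, 0-2=-2, 2-0=2 -> [2, 2, -2, -2, 2] (max |s|=2)
Stage 5 (DELAY): [0, 2, 2, -2, -2] = [0, 2, 2, -2, -2] -> [0, 2, 2, -2, -2] (max |s|=2)
Stage 6 (SUM): sum[0..0]=0, sum[0..1]=2, sum[0..2]=4, sum[0..3]=2, sum[0..4]=0 -> [0, 2, 4, 2, 0] (max |s|=4)
Overall max amplitude: 8

Answer: 8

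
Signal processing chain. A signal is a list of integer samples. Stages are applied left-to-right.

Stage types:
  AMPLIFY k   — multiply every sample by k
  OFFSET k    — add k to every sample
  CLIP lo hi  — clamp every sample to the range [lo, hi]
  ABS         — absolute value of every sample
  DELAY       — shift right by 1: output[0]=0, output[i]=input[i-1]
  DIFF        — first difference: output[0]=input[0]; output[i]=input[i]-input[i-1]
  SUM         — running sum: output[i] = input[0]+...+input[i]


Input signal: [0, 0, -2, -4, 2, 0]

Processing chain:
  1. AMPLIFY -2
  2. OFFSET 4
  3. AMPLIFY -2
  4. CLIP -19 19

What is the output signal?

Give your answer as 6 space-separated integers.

Answer: -8 -8 -16 -19 0 -8

Derivation:
Input: [0, 0, -2, -4, 2, 0]
Stage 1 (AMPLIFY -2): 0*-2=0, 0*-2=0, -2*-2=4, -4*-2=8, 2*-2=-4, 0*-2=0 -> [0, 0, 4, 8, -4, 0]
Stage 2 (OFFSET 4): 0+4=4, 0+4=4, 4+4=8, 8+4=12, -4+4=0, 0+4=4 -> [4, 4, 8, 12, 0, 4]
Stage 3 (AMPLIFY -2): 4*-2=-8, 4*-2=-8, 8*-2=-16, 12*-2=-24, 0*-2=0, 4*-2=-8 -> [-8, -8, -16, -24, 0, -8]
Stage 4 (CLIP -19 19): clip(-8,-19,19)=-8, clip(-8,-19,19)=-8, clip(-16,-19,19)=-16, clip(-24,-19,19)=-19, clip(0,-19,19)=0, clip(-8,-19,19)=-8 -> [-8, -8, -16, -19, 0, -8]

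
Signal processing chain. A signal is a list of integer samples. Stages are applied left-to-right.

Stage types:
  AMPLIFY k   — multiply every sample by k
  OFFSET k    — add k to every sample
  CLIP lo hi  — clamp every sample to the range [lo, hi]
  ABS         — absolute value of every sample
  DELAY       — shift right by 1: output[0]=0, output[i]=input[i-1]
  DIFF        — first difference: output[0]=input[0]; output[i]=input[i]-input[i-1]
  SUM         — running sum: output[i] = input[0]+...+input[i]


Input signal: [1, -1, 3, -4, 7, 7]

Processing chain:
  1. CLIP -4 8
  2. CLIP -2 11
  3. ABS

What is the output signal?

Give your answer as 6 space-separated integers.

Input: [1, -1, 3, -4, 7, 7]
Stage 1 (CLIP -4 8): clip(1,-4,8)=1, clip(-1,-4,8)=-1, clip(3,-4,8)=3, clip(-4,-4,8)=-4, clip(7,-4,8)=7, clip(7,-4,8)=7 -> [1, -1, 3, -4, 7, 7]
Stage 2 (CLIP -2 11): clip(1,-2,11)=1, clip(-1,-2,11)=-1, clip(3,-2,11)=3, clip(-4,-2,11)=-2, clip(7,-2,11)=7, clip(7,-2,11)=7 -> [1, -1, 3, -2, 7, 7]
Stage 3 (ABS): |1|=1, |-1|=1, |3|=3, |-2|=2, |7|=7, |7|=7 -> [1, 1, 3, 2, 7, 7]

Answer: 1 1 3 2 7 7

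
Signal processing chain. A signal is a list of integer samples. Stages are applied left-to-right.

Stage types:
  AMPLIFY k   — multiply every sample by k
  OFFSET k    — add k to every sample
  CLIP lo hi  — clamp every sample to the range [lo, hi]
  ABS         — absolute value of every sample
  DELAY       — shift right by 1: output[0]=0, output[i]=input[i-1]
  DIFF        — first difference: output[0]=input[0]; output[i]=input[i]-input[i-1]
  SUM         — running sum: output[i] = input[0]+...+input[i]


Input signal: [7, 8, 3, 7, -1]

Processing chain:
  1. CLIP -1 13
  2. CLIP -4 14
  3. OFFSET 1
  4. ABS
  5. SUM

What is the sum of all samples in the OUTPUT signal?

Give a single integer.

Input: [7, 8, 3, 7, -1]
Stage 1 (CLIP -1 13): clip(7,-1,13)=7, clip(8,-1,13)=8, clip(3,-1,13)=3, clip(7,-1,13)=7, clip(-1,-1,13)=-1 -> [7, 8, 3, 7, -1]
Stage 2 (CLIP -4 14): clip(7,-4,14)=7, clip(8,-4,14)=8, clip(3,-4,14)=3, clip(7,-4,14)=7, clip(-1,-4,14)=-1 -> [7, 8, 3, 7, -1]
Stage 3 (OFFSET 1): 7+1=8, 8+1=9, 3+1=4, 7+1=8, -1+1=0 -> [8, 9, 4, 8, 0]
Stage 4 (ABS): |8|=8, |9|=9, |4|=4, |8|=8, |0|=0 -> [8, 9, 4, 8, 0]
Stage 5 (SUM): sum[0..0]=8, sum[0..1]=17, sum[0..2]=21, sum[0..3]=29, sum[0..4]=29 -> [8, 17, 21, 29, 29]
Output sum: 104

Answer: 104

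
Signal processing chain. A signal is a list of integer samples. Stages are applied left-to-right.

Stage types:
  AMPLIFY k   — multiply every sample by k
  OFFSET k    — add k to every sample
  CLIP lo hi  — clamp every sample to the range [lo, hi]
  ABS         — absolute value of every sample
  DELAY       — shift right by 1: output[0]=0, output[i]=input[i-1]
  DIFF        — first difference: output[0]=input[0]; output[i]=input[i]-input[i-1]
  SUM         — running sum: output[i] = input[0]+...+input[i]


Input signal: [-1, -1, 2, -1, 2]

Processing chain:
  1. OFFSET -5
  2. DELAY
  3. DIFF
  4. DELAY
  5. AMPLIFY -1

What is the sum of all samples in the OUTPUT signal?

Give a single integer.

Answer: 3

Derivation:
Input: [-1, -1, 2, -1, 2]
Stage 1 (OFFSET -5): -1+-5=-6, -1+-5=-6, 2+-5=-3, -1+-5=-6, 2+-5=-3 -> [-6, -6, -3, -6, -3]
Stage 2 (DELAY): [0, -6, -6, -3, -6] = [0, -6, -6, -3, -6] -> [0, -6, -6, -3, -6]
Stage 3 (DIFF): s[0]=0, -6-0=-6, -6--6=0, -3--6=3, -6--3=-3 -> [0, -6, 0, 3, -3]
Stage 4 (DELAY): [0, 0, -6, 0, 3] = [0, 0, -6, 0, 3] -> [0, 0, -6, 0, 3]
Stage 5 (AMPLIFY -1): 0*-1=0, 0*-1=0, -6*-1=6, 0*-1=0, 3*-1=-3 -> [0, 0, 6, 0, -3]
Output sum: 3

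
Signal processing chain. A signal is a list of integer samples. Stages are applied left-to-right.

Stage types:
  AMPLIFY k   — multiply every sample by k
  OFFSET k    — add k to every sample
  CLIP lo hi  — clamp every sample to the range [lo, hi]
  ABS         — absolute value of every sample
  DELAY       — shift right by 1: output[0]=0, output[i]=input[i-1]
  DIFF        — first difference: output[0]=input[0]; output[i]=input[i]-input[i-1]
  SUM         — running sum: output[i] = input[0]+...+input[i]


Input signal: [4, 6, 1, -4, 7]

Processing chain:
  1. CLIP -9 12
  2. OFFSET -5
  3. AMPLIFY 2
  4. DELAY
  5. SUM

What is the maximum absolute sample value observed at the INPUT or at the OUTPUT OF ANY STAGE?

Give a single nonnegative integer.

Input: [4, 6, 1, -4, 7] (max |s|=7)
Stage 1 (CLIP -9 12): clip(4,-9,12)=4, clip(6,-9,12)=6, clip(1,-9,12)=1, clip(-4,-9,12)=-4, clip(7,-9,12)=7 -> [4, 6, 1, -4, 7] (max |s|=7)
Stage 2 (OFFSET -5): 4+-5=-1, 6+-5=1, 1+-5=-4, -4+-5=-9, 7+-5=2 -> [-1, 1, -4, -9, 2] (max |s|=9)
Stage 3 (AMPLIFY 2): -1*2=-2, 1*2=2, -4*2=-8, -9*2=-18, 2*2=4 -> [-2, 2, -8, -18, 4] (max |s|=18)
Stage 4 (DELAY): [0, -2, 2, -8, -18] = [0, -2, 2, -8, -18] -> [0, -2, 2, -8, -18] (max |s|=18)
Stage 5 (SUM): sum[0..0]=0, sum[0..1]=-2, sum[0..2]=0, sum[0..3]=-8, sum[0..4]=-26 -> [0, -2, 0, -8, -26] (max |s|=26)
Overall max amplitude: 26

Answer: 26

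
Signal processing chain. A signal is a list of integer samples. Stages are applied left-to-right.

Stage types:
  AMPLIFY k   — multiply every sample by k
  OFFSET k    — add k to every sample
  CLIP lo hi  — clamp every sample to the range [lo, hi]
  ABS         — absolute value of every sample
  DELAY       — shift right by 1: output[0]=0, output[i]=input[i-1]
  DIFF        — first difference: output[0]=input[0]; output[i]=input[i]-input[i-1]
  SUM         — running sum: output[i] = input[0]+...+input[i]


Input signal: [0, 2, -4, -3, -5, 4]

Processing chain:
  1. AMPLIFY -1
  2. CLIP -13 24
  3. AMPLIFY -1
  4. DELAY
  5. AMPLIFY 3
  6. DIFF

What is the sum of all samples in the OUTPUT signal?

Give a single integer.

Input: [0, 2, -4, -3, -5, 4]
Stage 1 (AMPLIFY -1): 0*-1=0, 2*-1=-2, -4*-1=4, -3*-1=3, -5*-1=5, 4*-1=-4 -> [0, -2, 4, 3, 5, -4]
Stage 2 (CLIP -13 24): clip(0,-13,24)=0, clip(-2,-13,24)=-2, clip(4,-13,24)=4, clip(3,-13,24)=3, clip(5,-13,24)=5, clip(-4,-13,24)=-4 -> [0, -2, 4, 3, 5, -4]
Stage 3 (AMPLIFY -1): 0*-1=0, -2*-1=2, 4*-1=-4, 3*-1=-3, 5*-1=-5, -4*-1=4 -> [0, 2, -4, -3, -5, 4]
Stage 4 (DELAY): [0, 0, 2, -4, -3, -5] = [0, 0, 2, -4, -3, -5] -> [0, 0, 2, -4, -3, -5]
Stage 5 (AMPLIFY 3): 0*3=0, 0*3=0, 2*3=6, -4*3=-12, -3*3=-9, -5*3=-15 -> [0, 0, 6, -12, -9, -15]
Stage 6 (DIFF): s[0]=0, 0-0=0, 6-0=6, -12-6=-18, -9--12=3, -15--9=-6 -> [0, 0, 6, -18, 3, -6]
Output sum: -15

Answer: -15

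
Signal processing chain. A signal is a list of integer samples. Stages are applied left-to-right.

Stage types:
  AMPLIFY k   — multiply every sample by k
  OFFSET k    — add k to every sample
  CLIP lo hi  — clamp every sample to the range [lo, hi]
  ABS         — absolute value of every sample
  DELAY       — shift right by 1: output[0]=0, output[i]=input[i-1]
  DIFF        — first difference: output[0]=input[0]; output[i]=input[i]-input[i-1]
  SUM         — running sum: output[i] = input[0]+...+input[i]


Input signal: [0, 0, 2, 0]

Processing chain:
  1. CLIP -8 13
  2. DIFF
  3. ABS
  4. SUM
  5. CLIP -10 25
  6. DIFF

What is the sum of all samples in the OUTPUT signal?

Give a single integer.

Input: [0, 0, 2, 0]
Stage 1 (CLIP -8 13): clip(0,-8,13)=0, clip(0,-8,13)=0, clip(2,-8,13)=2, clip(0,-8,13)=0 -> [0, 0, 2, 0]
Stage 2 (DIFF): s[0]=0, 0-0=0, 2-0=2, 0-2=-2 -> [0, 0, 2, -2]
Stage 3 (ABS): |0|=0, |0|=0, |2|=2, |-2|=2 -> [0, 0, 2, 2]
Stage 4 (SUM): sum[0..0]=0, sum[0..1]=0, sum[0..2]=2, sum[0..3]=4 -> [0, 0, 2, 4]
Stage 5 (CLIP -10 25): clip(0,-10,25)=0, clip(0,-10,25)=0, clip(2,-10,25)=2, clip(4,-10,25)=4 -> [0, 0, 2, 4]
Stage 6 (DIFF): s[0]=0, 0-0=0, 2-0=2, 4-2=2 -> [0, 0, 2, 2]
Output sum: 4

Answer: 4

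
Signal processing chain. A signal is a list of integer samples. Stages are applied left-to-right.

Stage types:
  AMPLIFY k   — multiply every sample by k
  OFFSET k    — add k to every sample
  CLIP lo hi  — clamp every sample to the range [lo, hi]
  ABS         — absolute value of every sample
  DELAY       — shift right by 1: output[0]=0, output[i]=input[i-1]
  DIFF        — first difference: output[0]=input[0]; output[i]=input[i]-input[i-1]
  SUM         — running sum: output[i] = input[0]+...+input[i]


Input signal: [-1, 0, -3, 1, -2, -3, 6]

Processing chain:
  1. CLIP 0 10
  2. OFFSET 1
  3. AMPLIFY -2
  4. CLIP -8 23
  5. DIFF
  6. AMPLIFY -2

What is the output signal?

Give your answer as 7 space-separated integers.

Input: [-1, 0, -3, 1, -2, -3, 6]
Stage 1 (CLIP 0 10): clip(-1,0,10)=0, clip(0,0,10)=0, clip(-3,0,10)=0, clip(1,0,10)=1, clip(-2,0,10)=0, clip(-3,0,10)=0, clip(6,0,10)=6 -> [0, 0, 0, 1, 0, 0, 6]
Stage 2 (OFFSET 1): 0+1=1, 0+1=1, 0+1=1, 1+1=2, 0+1=1, 0+1=1, 6+1=7 -> [1, 1, 1, 2, 1, 1, 7]
Stage 3 (AMPLIFY -2): 1*-2=-2, 1*-2=-2, 1*-2=-2, 2*-2=-4, 1*-2=-2, 1*-2=-2, 7*-2=-14 -> [-2, -2, -2, -4, -2, -2, -14]
Stage 4 (CLIP -8 23): clip(-2,-8,23)=-2, clip(-2,-8,23)=-2, clip(-2,-8,23)=-2, clip(-4,-8,23)=-4, clip(-2,-8,23)=-2, clip(-2,-8,23)=-2, clip(-14,-8,23)=-8 -> [-2, -2, -2, -4, -2, -2, -8]
Stage 5 (DIFF): s[0]=-2, -2--2=0, -2--2=0, -4--2=-2, -2--4=2, -2--2=0, -8--2=-6 -> [-2, 0, 0, -2, 2, 0, -6]
Stage 6 (AMPLIFY -2): -2*-2=4, 0*-2=0, 0*-2=0, -2*-2=4, 2*-2=-4, 0*-2=0, -6*-2=12 -> [4, 0, 0, 4, -4, 0, 12]

Answer: 4 0 0 4 -4 0 12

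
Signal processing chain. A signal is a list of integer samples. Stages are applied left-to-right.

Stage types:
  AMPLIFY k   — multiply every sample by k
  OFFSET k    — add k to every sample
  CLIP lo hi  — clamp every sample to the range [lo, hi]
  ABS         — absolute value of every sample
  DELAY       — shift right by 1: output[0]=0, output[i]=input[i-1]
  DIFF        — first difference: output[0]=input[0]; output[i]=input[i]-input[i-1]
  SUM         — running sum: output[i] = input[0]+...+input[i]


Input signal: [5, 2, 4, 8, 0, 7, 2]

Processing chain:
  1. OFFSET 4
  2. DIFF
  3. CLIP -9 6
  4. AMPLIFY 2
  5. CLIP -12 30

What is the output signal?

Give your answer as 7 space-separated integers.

Answer: 12 -6 4 8 -12 12 -10

Derivation:
Input: [5, 2, 4, 8, 0, 7, 2]
Stage 1 (OFFSET 4): 5+4=9, 2+4=6, 4+4=8, 8+4=12, 0+4=4, 7+4=11, 2+4=6 -> [9, 6, 8, 12, 4, 11, 6]
Stage 2 (DIFF): s[0]=9, 6-9=-3, 8-6=2, 12-8=4, 4-12=-8, 11-4=7, 6-11=-5 -> [9, -3, 2, 4, -8, 7, -5]
Stage 3 (CLIP -9 6): clip(9,-9,6)=6, clip(-3,-9,6)=-3, clip(2,-9,6)=2, clip(4,-9,6)=4, clip(-8,-9,6)=-8, clip(7,-9,6)=6, clip(-5,-9,6)=-5 -> [6, -3, 2, 4, -8, 6, -5]
Stage 4 (AMPLIFY 2): 6*2=12, -3*2=-6, 2*2=4, 4*2=8, -8*2=-16, 6*2=12, -5*2=-10 -> [12, -6, 4, 8, -16, 12, -10]
Stage 5 (CLIP -12 30): clip(12,-12,30)=12, clip(-6,-12,30)=-6, clip(4,-12,30)=4, clip(8,-12,30)=8, clip(-16,-12,30)=-12, clip(12,-12,30)=12, clip(-10,-12,30)=-10 -> [12, -6, 4, 8, -12, 12, -10]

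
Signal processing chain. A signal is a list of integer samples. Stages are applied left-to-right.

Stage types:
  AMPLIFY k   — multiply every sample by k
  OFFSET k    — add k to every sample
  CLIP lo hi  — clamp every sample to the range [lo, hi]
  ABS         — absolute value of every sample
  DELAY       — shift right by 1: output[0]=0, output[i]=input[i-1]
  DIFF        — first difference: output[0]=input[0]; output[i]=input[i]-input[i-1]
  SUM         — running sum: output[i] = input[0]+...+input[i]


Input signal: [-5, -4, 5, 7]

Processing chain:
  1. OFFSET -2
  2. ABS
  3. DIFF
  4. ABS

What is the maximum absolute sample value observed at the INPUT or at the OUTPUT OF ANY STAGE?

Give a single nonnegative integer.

Input: [-5, -4, 5, 7] (max |s|=7)
Stage 1 (OFFSET -2): -5+-2=-7, -4+-2=-6, 5+-2=3, 7+-2=5 -> [-7, -6, 3, 5] (max |s|=7)
Stage 2 (ABS): |-7|=7, |-6|=6, |3|=3, |5|=5 -> [7, 6, 3, 5] (max |s|=7)
Stage 3 (DIFF): s[0]=7, 6-7=-1, 3-6=-3, 5-3=2 -> [7, -1, -3, 2] (max |s|=7)
Stage 4 (ABS): |7|=7, |-1|=1, |-3|=3, |2|=2 -> [7, 1, 3, 2] (max |s|=7)
Overall max amplitude: 7

Answer: 7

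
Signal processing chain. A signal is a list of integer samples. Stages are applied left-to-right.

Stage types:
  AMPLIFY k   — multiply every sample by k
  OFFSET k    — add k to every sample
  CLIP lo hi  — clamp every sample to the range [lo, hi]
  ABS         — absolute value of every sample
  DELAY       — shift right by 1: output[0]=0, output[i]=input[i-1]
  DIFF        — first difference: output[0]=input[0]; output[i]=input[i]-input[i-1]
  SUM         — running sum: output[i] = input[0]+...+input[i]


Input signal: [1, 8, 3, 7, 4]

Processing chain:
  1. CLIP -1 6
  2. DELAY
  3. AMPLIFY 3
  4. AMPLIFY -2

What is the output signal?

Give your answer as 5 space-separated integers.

Answer: 0 -6 -36 -18 -36

Derivation:
Input: [1, 8, 3, 7, 4]
Stage 1 (CLIP -1 6): clip(1,-1,6)=1, clip(8,-1,6)=6, clip(3,-1,6)=3, clip(7,-1,6)=6, clip(4,-1,6)=4 -> [1, 6, 3, 6, 4]
Stage 2 (DELAY): [0, 1, 6, 3, 6] = [0, 1, 6, 3, 6] -> [0, 1, 6, 3, 6]
Stage 3 (AMPLIFY 3): 0*3=0, 1*3=3, 6*3=18, 3*3=9, 6*3=18 -> [0, 3, 18, 9, 18]
Stage 4 (AMPLIFY -2): 0*-2=0, 3*-2=-6, 18*-2=-36, 9*-2=-18, 18*-2=-36 -> [0, -6, -36, -18, -36]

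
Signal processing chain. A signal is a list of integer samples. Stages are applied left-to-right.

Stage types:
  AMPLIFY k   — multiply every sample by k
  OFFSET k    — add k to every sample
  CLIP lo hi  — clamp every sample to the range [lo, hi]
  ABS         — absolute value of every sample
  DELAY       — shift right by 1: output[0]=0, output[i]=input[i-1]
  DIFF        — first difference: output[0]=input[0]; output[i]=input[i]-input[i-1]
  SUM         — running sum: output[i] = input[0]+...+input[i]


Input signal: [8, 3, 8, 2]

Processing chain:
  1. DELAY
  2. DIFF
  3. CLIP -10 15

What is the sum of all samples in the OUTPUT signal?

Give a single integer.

Input: [8, 3, 8, 2]
Stage 1 (DELAY): [0, 8, 3, 8] = [0, 8, 3, 8] -> [0, 8, 3, 8]
Stage 2 (DIFF): s[0]=0, 8-0=8, 3-8=-5, 8-3=5 -> [0, 8, -5, 5]
Stage 3 (CLIP -10 15): clip(0,-10,15)=0, clip(8,-10,15)=8, clip(-5,-10,15)=-5, clip(5,-10,15)=5 -> [0, 8, -5, 5]
Output sum: 8

Answer: 8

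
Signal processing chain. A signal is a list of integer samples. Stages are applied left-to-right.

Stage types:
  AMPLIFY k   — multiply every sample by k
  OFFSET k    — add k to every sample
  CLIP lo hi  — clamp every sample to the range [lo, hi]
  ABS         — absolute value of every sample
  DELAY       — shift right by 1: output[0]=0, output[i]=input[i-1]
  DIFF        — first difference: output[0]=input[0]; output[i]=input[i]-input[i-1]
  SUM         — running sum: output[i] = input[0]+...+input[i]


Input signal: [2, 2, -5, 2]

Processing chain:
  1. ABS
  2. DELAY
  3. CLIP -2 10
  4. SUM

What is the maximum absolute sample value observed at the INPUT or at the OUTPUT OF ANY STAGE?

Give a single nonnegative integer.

Answer: 9

Derivation:
Input: [2, 2, -5, 2] (max |s|=5)
Stage 1 (ABS): |2|=2, |2|=2, |-5|=5, |2|=2 -> [2, 2, 5, 2] (max |s|=5)
Stage 2 (DELAY): [0, 2, 2, 5] = [0, 2, 2, 5] -> [0, 2, 2, 5] (max |s|=5)
Stage 3 (CLIP -2 10): clip(0,-2,10)=0, clip(2,-2,10)=2, clip(2,-2,10)=2, clip(5,-2,10)=5 -> [0, 2, 2, 5] (max |s|=5)
Stage 4 (SUM): sum[0..0]=0, sum[0..1]=2, sum[0..2]=4, sum[0..3]=9 -> [0, 2, 4, 9] (max |s|=9)
Overall max amplitude: 9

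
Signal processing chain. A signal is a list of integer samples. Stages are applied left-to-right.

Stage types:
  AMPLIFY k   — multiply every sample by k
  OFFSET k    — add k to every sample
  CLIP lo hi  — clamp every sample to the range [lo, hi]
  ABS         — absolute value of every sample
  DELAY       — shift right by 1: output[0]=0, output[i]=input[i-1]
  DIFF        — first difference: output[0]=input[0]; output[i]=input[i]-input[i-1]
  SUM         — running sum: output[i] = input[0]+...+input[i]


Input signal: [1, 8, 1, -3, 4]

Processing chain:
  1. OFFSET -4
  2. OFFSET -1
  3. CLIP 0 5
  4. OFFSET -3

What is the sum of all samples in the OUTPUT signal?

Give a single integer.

Input: [1, 8, 1, -3, 4]
Stage 1 (OFFSET -4): 1+-4=-3, 8+-4=4, 1+-4=-3, -3+-4=-7, 4+-4=0 -> [-3, 4, -3, -7, 0]
Stage 2 (OFFSET -1): -3+-1=-4, 4+-1=3, -3+-1=-4, -7+-1=-8, 0+-1=-1 -> [-4, 3, -4, -8, -1]
Stage 3 (CLIP 0 5): clip(-4,0,5)=0, clip(3,0,5)=3, clip(-4,0,5)=0, clip(-8,0,5)=0, clip(-1,0,5)=0 -> [0, 3, 0, 0, 0]
Stage 4 (OFFSET -3): 0+-3=-3, 3+-3=0, 0+-3=-3, 0+-3=-3, 0+-3=-3 -> [-3, 0, -3, -3, -3]
Output sum: -12

Answer: -12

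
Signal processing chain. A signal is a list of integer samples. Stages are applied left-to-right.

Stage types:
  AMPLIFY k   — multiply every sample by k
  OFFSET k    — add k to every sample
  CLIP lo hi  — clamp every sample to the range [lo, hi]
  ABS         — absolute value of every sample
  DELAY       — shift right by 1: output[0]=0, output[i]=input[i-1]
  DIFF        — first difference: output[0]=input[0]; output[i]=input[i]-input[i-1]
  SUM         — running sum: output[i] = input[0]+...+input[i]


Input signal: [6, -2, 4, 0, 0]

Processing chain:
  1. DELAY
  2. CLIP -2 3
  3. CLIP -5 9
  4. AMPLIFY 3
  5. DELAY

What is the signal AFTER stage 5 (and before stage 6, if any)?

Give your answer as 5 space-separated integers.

Input: [6, -2, 4, 0, 0]
Stage 1 (DELAY): [0, 6, -2, 4, 0] = [0, 6, -2, 4, 0] -> [0, 6, -2, 4, 0]
Stage 2 (CLIP -2 3): clip(0,-2,3)=0, clip(6,-2,3)=3, clip(-2,-2,3)=-2, clip(4,-2,3)=3, clip(0,-2,3)=0 -> [0, 3, -2, 3, 0]
Stage 3 (CLIP -5 9): clip(0,-5,9)=0, clip(3,-5,9)=3, clip(-2,-5,9)=-2, clip(3,-5,9)=3, clip(0,-5,9)=0 -> [0, 3, -2, 3, 0]
Stage 4 (AMPLIFY 3): 0*3=0, 3*3=9, -2*3=-6, 3*3=9, 0*3=0 -> [0, 9, -6, 9, 0]
Stage 5 (DELAY): [0, 0, 9, -6, 9] = [0, 0, 9, -6, 9] -> [0, 0, 9, -6, 9]

Answer: 0 0 9 -6 9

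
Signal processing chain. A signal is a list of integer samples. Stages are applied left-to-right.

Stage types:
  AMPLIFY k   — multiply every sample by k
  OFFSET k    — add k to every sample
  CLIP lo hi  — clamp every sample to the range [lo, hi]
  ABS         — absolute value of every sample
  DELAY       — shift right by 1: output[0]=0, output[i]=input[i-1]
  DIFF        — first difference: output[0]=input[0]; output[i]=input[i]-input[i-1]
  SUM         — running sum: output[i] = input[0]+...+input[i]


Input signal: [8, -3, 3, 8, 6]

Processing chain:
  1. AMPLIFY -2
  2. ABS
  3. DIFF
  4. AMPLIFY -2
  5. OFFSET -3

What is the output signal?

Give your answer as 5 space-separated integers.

Input: [8, -3, 3, 8, 6]
Stage 1 (AMPLIFY -2): 8*-2=-16, -3*-2=6, 3*-2=-6, 8*-2=-16, 6*-2=-12 -> [-16, 6, -6, -16, -12]
Stage 2 (ABS): |-16|=16, |6|=6, |-6|=6, |-16|=16, |-12|=12 -> [16, 6, 6, 16, 12]
Stage 3 (DIFF): s[0]=16, 6-16=-10, 6-6=0, 16-6=10, 12-16=-4 -> [16, -10, 0, 10, -4]
Stage 4 (AMPLIFY -2): 16*-2=-32, -10*-2=20, 0*-2=0, 10*-2=-20, -4*-2=8 -> [-32, 20, 0, -20, 8]
Stage 5 (OFFSET -3): -32+-3=-35, 20+-3=17, 0+-3=-3, -20+-3=-23, 8+-3=5 -> [-35, 17, -3, -23, 5]

Answer: -35 17 -3 -23 5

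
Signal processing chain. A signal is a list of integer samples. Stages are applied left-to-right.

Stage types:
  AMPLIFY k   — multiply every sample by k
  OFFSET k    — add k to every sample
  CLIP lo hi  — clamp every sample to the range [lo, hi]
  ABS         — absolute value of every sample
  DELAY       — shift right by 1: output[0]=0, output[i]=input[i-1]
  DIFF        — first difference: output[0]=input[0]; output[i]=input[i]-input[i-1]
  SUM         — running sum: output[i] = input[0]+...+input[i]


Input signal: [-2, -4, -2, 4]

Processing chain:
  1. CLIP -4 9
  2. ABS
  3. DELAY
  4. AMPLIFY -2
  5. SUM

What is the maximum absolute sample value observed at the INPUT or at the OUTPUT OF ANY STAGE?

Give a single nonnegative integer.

Answer: 16

Derivation:
Input: [-2, -4, -2, 4] (max |s|=4)
Stage 1 (CLIP -4 9): clip(-2,-4,9)=-2, clip(-4,-4,9)=-4, clip(-2,-4,9)=-2, clip(4,-4,9)=4 -> [-2, -4, -2, 4] (max |s|=4)
Stage 2 (ABS): |-2|=2, |-4|=4, |-2|=2, |4|=4 -> [2, 4, 2, 4] (max |s|=4)
Stage 3 (DELAY): [0, 2, 4, 2] = [0, 2, 4, 2] -> [0, 2, 4, 2] (max |s|=4)
Stage 4 (AMPLIFY -2): 0*-2=0, 2*-2=-4, 4*-2=-8, 2*-2=-4 -> [0, -4, -8, -4] (max |s|=8)
Stage 5 (SUM): sum[0..0]=0, sum[0..1]=-4, sum[0..2]=-12, sum[0..3]=-16 -> [0, -4, -12, -16] (max |s|=16)
Overall max amplitude: 16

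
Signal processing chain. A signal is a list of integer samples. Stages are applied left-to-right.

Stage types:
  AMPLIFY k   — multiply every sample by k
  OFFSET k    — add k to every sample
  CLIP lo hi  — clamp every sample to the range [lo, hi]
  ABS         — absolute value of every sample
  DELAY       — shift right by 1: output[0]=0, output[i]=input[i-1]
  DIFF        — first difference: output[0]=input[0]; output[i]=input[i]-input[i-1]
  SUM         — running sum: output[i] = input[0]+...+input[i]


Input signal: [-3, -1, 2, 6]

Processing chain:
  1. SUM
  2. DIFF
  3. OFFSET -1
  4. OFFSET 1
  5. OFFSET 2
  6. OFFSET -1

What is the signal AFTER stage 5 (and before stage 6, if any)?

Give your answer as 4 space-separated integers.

Input: [-3, -1, 2, 6]
Stage 1 (SUM): sum[0..0]=-3, sum[0..1]=-4, sum[0..2]=-2, sum[0..3]=4 -> [-3, -4, -2, 4]
Stage 2 (DIFF): s[0]=-3, -4--3=-1, -2--4=2, 4--2=6 -> [-3, -1, 2, 6]
Stage 3 (OFFSET -1): -3+-1=-4, -1+-1=-2, 2+-1=1, 6+-1=5 -> [-4, -2, 1, 5]
Stage 4 (OFFSET 1): -4+1=-3, -2+1=-1, 1+1=2, 5+1=6 -> [-3, -1, 2, 6]
Stage 5 (OFFSET 2): -3+2=-1, -1+2=1, 2+2=4, 6+2=8 -> [-1, 1, 4, 8]

Answer: -1 1 4 8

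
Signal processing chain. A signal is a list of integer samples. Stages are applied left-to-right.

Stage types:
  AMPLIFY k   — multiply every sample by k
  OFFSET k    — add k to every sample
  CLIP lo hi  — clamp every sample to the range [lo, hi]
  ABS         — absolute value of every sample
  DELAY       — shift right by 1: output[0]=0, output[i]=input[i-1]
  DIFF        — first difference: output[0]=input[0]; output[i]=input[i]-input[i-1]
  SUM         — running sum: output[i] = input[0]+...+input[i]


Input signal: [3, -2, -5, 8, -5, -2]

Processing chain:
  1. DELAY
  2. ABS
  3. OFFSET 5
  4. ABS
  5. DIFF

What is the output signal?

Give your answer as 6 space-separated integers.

Answer: 5 3 -1 3 3 -3

Derivation:
Input: [3, -2, -5, 8, -5, -2]
Stage 1 (DELAY): [0, 3, -2, -5, 8, -5] = [0, 3, -2, -5, 8, -5] -> [0, 3, -2, -5, 8, -5]
Stage 2 (ABS): |0|=0, |3|=3, |-2|=2, |-5|=5, |8|=8, |-5|=5 -> [0, 3, 2, 5, 8, 5]
Stage 3 (OFFSET 5): 0+5=5, 3+5=8, 2+5=7, 5+5=10, 8+5=13, 5+5=10 -> [5, 8, 7, 10, 13, 10]
Stage 4 (ABS): |5|=5, |8|=8, |7|=7, |10|=10, |13|=13, |10|=10 -> [5, 8, 7, 10, 13, 10]
Stage 5 (DIFF): s[0]=5, 8-5=3, 7-8=-1, 10-7=3, 13-10=3, 10-13=-3 -> [5, 3, -1, 3, 3, -3]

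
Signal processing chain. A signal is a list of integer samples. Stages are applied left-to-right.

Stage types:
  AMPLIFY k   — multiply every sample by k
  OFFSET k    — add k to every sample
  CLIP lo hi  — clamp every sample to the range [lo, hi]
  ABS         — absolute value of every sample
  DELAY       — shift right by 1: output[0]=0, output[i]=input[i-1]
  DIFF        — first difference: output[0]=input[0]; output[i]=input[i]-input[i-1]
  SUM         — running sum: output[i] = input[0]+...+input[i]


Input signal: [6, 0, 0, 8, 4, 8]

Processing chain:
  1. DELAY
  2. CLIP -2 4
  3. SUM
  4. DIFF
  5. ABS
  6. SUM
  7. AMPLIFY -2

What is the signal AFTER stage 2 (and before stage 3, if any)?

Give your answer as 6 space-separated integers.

Input: [6, 0, 0, 8, 4, 8]
Stage 1 (DELAY): [0, 6, 0, 0, 8, 4] = [0, 6, 0, 0, 8, 4] -> [0, 6, 0, 0, 8, 4]
Stage 2 (CLIP -2 4): clip(0,-2,4)=0, clip(6,-2,4)=4, clip(0,-2,4)=0, clip(0,-2,4)=0, clip(8,-2,4)=4, clip(4,-2,4)=4 -> [0, 4, 0, 0, 4, 4]

Answer: 0 4 0 0 4 4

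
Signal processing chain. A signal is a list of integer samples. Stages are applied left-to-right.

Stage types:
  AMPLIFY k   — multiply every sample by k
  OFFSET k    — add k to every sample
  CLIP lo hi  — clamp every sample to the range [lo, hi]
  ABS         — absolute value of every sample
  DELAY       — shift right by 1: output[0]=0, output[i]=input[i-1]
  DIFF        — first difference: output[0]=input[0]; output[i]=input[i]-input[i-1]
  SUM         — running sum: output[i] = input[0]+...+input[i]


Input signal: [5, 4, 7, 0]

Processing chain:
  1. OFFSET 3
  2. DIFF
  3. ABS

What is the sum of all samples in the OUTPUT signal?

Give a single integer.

Input: [5, 4, 7, 0]
Stage 1 (OFFSET 3): 5+3=8, 4+3=7, 7+3=10, 0+3=3 -> [8, 7, 10, 3]
Stage 2 (DIFF): s[0]=8, 7-8=-1, 10-7=3, 3-10=-7 -> [8, -1, 3, -7]
Stage 3 (ABS): |8|=8, |-1|=1, |3|=3, |-7|=7 -> [8, 1, 3, 7]
Output sum: 19

Answer: 19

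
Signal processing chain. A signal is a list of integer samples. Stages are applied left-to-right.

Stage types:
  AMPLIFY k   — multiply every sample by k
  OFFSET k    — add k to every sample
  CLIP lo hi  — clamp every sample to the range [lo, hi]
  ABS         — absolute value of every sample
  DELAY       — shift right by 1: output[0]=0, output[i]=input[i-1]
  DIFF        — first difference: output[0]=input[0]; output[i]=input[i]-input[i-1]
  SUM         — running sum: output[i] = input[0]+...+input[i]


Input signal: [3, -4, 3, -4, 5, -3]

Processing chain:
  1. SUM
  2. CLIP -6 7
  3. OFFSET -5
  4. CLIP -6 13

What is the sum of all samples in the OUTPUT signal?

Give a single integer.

Input: [3, -4, 3, -4, 5, -3]
Stage 1 (SUM): sum[0..0]=3, sum[0..1]=-1, sum[0..2]=2, sum[0..3]=-2, sum[0..4]=3, sum[0..5]=0 -> [3, -1, 2, -2, 3, 0]
Stage 2 (CLIP -6 7): clip(3,-6,7)=3, clip(-1,-6,7)=-1, clip(2,-6,7)=2, clip(-2,-6,7)=-2, clip(3,-6,7)=3, clip(0,-6,7)=0 -> [3, -1, 2, -2, 3, 0]
Stage 3 (OFFSET -5): 3+-5=-2, -1+-5=-6, 2+-5=-3, -2+-5=-7, 3+-5=-2, 0+-5=-5 -> [-2, -6, -3, -7, -2, -5]
Stage 4 (CLIP -6 13): clip(-2,-6,13)=-2, clip(-6,-6,13)=-6, clip(-3,-6,13)=-3, clip(-7,-6,13)=-6, clip(-2,-6,13)=-2, clip(-5,-6,13)=-5 -> [-2, -6, -3, -6, -2, -5]
Output sum: -24

Answer: -24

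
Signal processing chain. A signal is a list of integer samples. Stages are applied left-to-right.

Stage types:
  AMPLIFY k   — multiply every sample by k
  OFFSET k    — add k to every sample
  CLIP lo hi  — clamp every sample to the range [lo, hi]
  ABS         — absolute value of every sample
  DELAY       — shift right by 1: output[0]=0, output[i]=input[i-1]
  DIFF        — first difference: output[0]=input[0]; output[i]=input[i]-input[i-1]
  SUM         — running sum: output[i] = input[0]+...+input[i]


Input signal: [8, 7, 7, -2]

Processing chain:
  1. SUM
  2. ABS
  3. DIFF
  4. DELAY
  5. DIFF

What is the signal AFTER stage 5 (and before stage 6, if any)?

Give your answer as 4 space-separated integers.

Answer: 0 8 -1 0

Derivation:
Input: [8, 7, 7, -2]
Stage 1 (SUM): sum[0..0]=8, sum[0..1]=15, sum[0..2]=22, sum[0..3]=20 -> [8, 15, 22, 20]
Stage 2 (ABS): |8|=8, |15|=15, |22|=22, |20|=20 -> [8, 15, 22, 20]
Stage 3 (DIFF): s[0]=8, 15-8=7, 22-15=7, 20-22=-2 -> [8, 7, 7, -2]
Stage 4 (DELAY): [0, 8, 7, 7] = [0, 8, 7, 7] -> [0, 8, 7, 7]
Stage 5 (DIFF): s[0]=0, 8-0=8, 7-8=-1, 7-7=0 -> [0, 8, -1, 0]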